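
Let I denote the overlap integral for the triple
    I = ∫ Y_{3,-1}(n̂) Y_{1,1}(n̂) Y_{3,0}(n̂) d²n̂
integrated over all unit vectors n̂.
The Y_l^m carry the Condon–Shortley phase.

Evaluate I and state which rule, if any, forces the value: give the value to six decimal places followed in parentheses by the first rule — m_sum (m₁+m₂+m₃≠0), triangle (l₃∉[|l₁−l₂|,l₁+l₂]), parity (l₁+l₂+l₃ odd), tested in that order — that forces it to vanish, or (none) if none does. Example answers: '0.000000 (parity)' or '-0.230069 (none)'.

0.000000 (parity)

Σlᵢ=7 odd — θ-integrand is odd under cosθ→−cosθ; I=0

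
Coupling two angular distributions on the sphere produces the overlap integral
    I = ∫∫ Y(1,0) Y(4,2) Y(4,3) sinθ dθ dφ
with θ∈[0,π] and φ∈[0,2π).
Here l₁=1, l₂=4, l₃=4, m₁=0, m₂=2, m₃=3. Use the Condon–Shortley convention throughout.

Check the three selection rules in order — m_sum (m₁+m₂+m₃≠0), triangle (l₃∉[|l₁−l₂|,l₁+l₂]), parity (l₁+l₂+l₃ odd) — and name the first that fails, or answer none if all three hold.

m_sum

Σmᵢ = 5  ✗
l₃∈[|l₁−l₂|,l₁+l₂]=[3,5], have l₃=4
Σlᵢ = 9 ⇒ odd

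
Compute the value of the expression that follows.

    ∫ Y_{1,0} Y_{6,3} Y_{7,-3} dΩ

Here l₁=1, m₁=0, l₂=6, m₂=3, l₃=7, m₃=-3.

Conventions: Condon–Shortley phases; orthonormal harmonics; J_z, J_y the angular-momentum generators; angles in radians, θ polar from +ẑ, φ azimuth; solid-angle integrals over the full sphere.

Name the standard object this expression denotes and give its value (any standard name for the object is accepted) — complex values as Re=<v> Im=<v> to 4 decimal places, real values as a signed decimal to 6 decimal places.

This is a Gaunt coefficient — the integral of a triple product of spherical harmonics over the sphere.
Rules hold: Σm=0, L=14 even, 5≤7≤7.
N = 3·13·15 = 585
Δ = 0!·2!·12!/15! = 1/1365
Racah Σ t=0..0: t=0:+1/518400 = 1/518400
⇒ 3j(1 6 7; 0 0 0)² = 7/195, sgn -1
Racah Σ t=0..0: t=0:+1/2177280 = 1/2177280
⇒ 3j(1 6 7; 0 3 -3)² = 8/273, sgn +1
4πI² = N·(3j₀)²·(3jₘ)² = 8/13
I = -1·√(0.615385/4π) = -0.22129336

Gaunt coefficient, -0.221293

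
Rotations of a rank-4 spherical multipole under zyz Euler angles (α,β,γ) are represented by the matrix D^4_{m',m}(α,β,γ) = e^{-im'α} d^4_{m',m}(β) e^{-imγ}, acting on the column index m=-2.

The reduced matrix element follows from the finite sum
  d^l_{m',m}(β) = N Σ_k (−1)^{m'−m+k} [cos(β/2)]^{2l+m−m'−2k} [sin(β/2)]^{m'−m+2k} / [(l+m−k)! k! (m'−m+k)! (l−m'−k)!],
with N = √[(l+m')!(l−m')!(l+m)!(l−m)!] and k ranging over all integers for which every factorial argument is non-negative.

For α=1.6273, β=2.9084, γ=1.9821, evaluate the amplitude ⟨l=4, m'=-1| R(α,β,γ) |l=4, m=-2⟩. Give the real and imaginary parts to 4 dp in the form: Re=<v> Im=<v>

D^4_{-1,-2}(1.6273,2.9084,1.9821) = e^{-i·-1·1.6273}·d^4_{-1,-2}(2.9084)·e^{-i·-2·1.9821}. Compute d first:
Half-angle: c=0.116332, s=0.993210. N=√(6·120·2·720)=1018.233765
k∈{0,1,2} keeps every argument non-negative
  k=0: (−1)^1·1018.2338/(240)·0.1163^7·0.9932^1 = -0.000001
  k=1: (−1)^2·1018.2338/(48)·0.1163^5·0.9932^3 = +0.000443
  k=2: (−1)^3·1018.2338/(72)·0.1163^3·0.9932^5 = -0.021519
d^4_{-1,-2}(2.9084) = -0.000001 +0.000443 -0.021519 = -0.021077
Phases: e^{-i·(-1)·1.6273}=-0.056474+0.998404i, e^{-i·(-2)·1.9821}=-0.680313-0.732922i ⇒ D=-0.016233+0.013444i

Re=-0.0162 Im=0.0134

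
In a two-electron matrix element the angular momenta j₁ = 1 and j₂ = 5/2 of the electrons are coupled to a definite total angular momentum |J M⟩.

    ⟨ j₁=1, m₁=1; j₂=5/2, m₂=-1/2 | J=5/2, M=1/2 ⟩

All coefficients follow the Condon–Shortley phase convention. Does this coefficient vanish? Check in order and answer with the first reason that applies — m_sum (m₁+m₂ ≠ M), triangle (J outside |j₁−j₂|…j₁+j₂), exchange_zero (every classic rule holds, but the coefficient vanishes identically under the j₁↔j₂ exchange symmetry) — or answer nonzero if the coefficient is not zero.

nonzero

m-sum: m₁+m₂ = 1+(-1/2) = 1/2, M = 1/2  ✓
triangle: |j₁−j₂| = 3/2 ≤ J = 5/2 ≤ j₁+j₂ = 7/2  ✓
exchange: j₁≠j₂ or m₁≠m₂ — the exchange symmetry imposes no constraint here
value check: CG = +√(18/35) = +0.717137 ≠ 0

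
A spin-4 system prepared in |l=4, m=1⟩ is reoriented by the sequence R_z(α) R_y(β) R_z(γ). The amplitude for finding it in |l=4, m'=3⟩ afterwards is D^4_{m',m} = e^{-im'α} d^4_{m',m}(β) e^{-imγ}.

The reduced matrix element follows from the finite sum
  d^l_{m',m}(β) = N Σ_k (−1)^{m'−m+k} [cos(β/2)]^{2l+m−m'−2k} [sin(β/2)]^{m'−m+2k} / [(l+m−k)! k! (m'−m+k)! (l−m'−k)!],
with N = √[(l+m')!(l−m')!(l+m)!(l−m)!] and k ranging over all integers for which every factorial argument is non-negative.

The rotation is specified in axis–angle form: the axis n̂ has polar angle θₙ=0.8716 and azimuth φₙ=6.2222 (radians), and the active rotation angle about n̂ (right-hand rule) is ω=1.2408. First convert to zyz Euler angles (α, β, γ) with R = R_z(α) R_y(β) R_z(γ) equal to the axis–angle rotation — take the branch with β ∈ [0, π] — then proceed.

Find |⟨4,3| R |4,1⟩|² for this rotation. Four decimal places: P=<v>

P=0.2277

Axis–angle → zyz. n̂ = (sinθₙcosφₙ, sinθₙsinφₙ, cosθₙ) = (+0.763937, -0.046647, +0.643603), ω = 1.2408.
R = I cosω + sinω [n̂]ₓ + (1−cosω) n̂n̂ᵀ gives
  R = [+0.718530, -0.632964, +0.288221; +0.584788, +0.325510, -0.743011; +0.376481, +0.702424, +0.604039]
β = atan2(√(R₁₃²+R₂₃²), R₃₃) = 0.922237; α = atan2(R₂₃, R₁₃) mod 2π = 5.082429; γ = atan2(R₃₂, −R₃₁) mod 2π = 2.062807
D^4_{3,1}(5.0824,0.9222,2.0628) = e^{-i·3·5.0824}·d^4_{3,1}(0.9222)·e^{-i·1·2.0628}. Compute d first:
Half-angle: c=0.895555, s=0.444950. N=√(5040·1·120·6)=1904.940944
k: max(0,(1)−(3))=0 … min(4+(1),4−(3))=1
  k=0: (−1)^2·1904.9409/(240)·0.8956^6·0.4450^2 = +0.810676
  k=1: (−1)^3·1904.9409/(144)·0.8956^4·0.4450^4 = -0.333529
d^4_{3,1}(0.9222) = +0.810676 -0.333529 = +0.477147
|D^4_{3,1}|² = |d^4_{3,1}(β)|² = (+0.477147)² = 0.227669 (the z-rotation phases have unit modulus)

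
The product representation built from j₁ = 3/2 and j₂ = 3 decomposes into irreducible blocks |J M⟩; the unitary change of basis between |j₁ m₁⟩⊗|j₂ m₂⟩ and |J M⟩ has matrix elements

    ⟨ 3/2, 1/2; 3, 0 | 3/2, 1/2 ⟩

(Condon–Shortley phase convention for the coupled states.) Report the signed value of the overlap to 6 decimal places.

−√(9/35) ≈ -0.507093

√[4·3!0!3!/7! · 2!1!3!3!2!1!] = √(144/35)
  +(−1)^1/∏(1,2,0,2,0,1)! = -1/4  (running -1/4)
⟨..|..⟩ = √(144/35)·(-1/4) = -0.507093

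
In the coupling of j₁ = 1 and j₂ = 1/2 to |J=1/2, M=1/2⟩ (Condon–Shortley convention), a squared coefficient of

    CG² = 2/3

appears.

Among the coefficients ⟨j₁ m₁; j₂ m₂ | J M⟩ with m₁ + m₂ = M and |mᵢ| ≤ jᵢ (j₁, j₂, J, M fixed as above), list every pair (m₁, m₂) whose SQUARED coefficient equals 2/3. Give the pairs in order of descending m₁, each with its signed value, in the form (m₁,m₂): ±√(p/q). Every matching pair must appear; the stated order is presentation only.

Admissible pairs with m₁+m₂ = M = 1/2: (0,1/2), (1,-1/2)
  (m₁,m₂)=(1,-1/2): CG² = 2/3, CG = +√(2/3)   ← matches the target
  (m₁,m₂)=(0,1/2): CG² = 1/3, CG = −√(1/3)
Pairs with CG² = 2/3: (1,-1/2): +√(2/3)

(1,-1/2): +√(2/3)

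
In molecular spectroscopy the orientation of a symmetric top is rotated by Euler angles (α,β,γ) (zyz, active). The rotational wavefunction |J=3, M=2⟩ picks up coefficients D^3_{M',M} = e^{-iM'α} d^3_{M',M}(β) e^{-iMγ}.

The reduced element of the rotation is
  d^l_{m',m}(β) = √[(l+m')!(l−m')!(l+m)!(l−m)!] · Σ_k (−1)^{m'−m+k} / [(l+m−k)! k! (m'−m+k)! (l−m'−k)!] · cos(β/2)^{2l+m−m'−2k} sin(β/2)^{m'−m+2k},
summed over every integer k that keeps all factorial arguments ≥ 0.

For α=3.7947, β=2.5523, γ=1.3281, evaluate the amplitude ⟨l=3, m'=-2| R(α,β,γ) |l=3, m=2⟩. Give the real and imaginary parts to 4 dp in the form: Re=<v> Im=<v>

Split into d^3_{-2,2}(β=2.5523) × two z-phases.
c=cos(2.552300/2)=0.290401, s=sin(2.552300/2)=0.956905; N=√[1·120·120·1]=120.000000
k: max(0,(2)−(-2))=4 … min(3+(2),3−(-2))=5
  k=4: (−1)^0·120.0000/(24)·0.2904^2·0.9569^4 = +0.353543
  k=5: (−1)^1·120.0000/(120)·0.2904^0·0.9569^6 = -0.767737
d^3_{-2,2}(2.5523) = +0.353543 -0.767737 = -0.414194
Attach z-rotation phases: D = e^{-i(-2)(3.7947)}·(-0.414194)·e^{-i(2)(1.3281)} = -0.090717+0.404137i

Re=-0.0907 Im=0.4041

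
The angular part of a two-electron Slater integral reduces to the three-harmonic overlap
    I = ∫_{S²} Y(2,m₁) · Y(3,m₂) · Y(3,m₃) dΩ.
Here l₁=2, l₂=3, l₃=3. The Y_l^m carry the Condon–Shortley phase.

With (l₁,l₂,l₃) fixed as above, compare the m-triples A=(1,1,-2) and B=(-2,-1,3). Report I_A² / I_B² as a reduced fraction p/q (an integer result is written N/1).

3/2

l's match ⇒ only the (l;m) 3-j factors differ between A and B.
A: triangle coeff Δ(2,3,3) = 1/3780; Σ_t [0,1]: t=0:+1/48 t=1:−1/12 = -1/16; (3j)²=1/28 [(2 3 3; 1 1 -2)], sign=+1
B: triangle coeff Δ(2,3,3) = 1/3780; Σ_t [2,2]: t=2:+1/96 = 1/96; (3j)²=1/42 [(2 3 3; -2 -1 3)], sign=+1
I_A²/I_B² = (1/28)/(1/42) = 3/2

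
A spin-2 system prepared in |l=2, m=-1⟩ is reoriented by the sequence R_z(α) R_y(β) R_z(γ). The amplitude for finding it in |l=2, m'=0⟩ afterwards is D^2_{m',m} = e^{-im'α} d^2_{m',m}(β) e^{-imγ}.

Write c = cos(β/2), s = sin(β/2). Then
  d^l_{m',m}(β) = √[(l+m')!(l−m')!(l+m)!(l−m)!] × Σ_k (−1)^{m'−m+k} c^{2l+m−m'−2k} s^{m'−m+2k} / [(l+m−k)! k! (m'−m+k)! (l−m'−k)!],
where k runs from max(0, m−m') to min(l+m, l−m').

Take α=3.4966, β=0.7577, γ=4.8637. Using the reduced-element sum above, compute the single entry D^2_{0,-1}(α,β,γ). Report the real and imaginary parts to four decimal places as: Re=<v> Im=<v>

Re=-0.0922 Im=0.6044

D^2_{0,-1}(3.4966,0.7577,4.8637) = e^{-i·0·3.4966}·d^2_{0,-1}(0.7577)·e^{-i·-1·4.8637}. Compute d first:
c=cos(0.757700/2)=0.929091, s=sin(0.757700/2)=0.369852; N=√[2·2·1·6]=4.898979
Admissible k: 0..1 (factorial args all ≥0)
  k=0: (−1)^1·4.8990/(2)·0.9291^3·0.3699^1 = -0.726571
  k=1: (−1)^2·4.8990/(2)·0.9291^1·0.3699^3 = +0.115138
d^2_{0,-1}(0.7577) = -0.726571 +0.115138 = -0.611433
D = (+1.000000+0.000000i)·(-0.611433)·(+0.150734-0.988574i) = -0.092164+0.604447i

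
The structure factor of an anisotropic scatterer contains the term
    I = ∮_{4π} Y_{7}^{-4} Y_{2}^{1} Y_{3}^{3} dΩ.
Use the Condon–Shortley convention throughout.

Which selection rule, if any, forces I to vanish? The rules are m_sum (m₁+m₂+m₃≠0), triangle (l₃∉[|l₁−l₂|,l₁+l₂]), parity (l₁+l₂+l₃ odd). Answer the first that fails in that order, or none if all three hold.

m₁+m₂+m₃ = -4 + 1 + 3 = 0  ✓
triangle: need |l₁−l₂| ≤ l₃ ≤ l₁+l₂ = [5,9]; l₃=3 is outside  ✗
parity: l₁+l₂+l₃ = 12 is even

triangle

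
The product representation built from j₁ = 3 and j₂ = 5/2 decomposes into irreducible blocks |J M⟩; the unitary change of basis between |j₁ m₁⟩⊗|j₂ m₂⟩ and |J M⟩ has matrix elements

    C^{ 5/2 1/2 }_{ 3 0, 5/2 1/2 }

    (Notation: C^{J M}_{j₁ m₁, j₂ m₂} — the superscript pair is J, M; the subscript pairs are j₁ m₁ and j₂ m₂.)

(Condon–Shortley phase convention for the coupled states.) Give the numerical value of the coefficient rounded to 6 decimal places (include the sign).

+0.276026  (= +√(8/105))

j₁+j₂−J=3  J+j₁−j₂=3  J−j₁+j₂=2  j₁+j₂+J+1=9
(j₁±m₁, j₂±m₂, J±M) = (3,3,3,2,3,2)
P² = 216/35
sum k=1..3:
  [1] −1/8 = -1/8
  [2] +1/4 = 1/4
  [3] −1/72 = -1/72
S = 1/9
C² = P²·S² = 8/105 ; C = +0.276026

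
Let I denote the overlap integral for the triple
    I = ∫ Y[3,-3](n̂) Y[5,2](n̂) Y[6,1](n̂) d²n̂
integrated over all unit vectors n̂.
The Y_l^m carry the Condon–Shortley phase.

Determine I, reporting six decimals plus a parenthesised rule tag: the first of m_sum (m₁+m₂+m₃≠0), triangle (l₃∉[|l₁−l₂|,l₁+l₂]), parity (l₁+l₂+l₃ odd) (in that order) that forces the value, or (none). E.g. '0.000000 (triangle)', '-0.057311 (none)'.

Rules hold: Σm=0, L=14 even, 2≤6≤8.
N = 7·11·13 = 1001
Δ = 2!·4!·8!/15! = 1/675675
Racah Σ t=0..2: t=0:+1/8640 t=1:−1/2304 t=2:+1/8640 = -7/34560
⇒ 3j(3 5 6; 0 0 0)² = 7/429, sgn -1
Racah Σ t=2..2: t=2:+1/34560 = 1/34560
⇒ 3j(3 5 6; -3 2 1)² = 7/429, sgn -1
4πI² = N·(3j₀)²·(3jₘ)² = 343/1287
I = +1·√(0.266511/4π) = 0.14563067
No selection rule forces the value: the integral is nonzero (none).

0.145631 (none)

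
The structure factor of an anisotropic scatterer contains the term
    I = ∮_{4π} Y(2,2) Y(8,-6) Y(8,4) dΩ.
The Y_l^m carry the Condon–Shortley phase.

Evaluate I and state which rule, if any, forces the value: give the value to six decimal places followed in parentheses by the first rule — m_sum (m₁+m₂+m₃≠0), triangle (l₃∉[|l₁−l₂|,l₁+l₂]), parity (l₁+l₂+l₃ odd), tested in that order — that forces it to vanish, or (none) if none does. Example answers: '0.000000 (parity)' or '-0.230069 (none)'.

-0.126680 (none)

m-sum 0 ✓  L=18 even ✓  6≤8≤10 ✓
Π(2lᵢ+1) = 5×17×17 = 1445
triangle coeff Δ(2,8,8) = 1/348840
Σ_t [0,2]: t=0:+1/116121600 t=1:−1/25401600 t=2:+1/116121600 = -1/45158400
(3j)²=24/1615 [(2 8 8; 0 0 0)], sign=-1
Σ_t [0,0]: t=0:+1/3832012800 = 1/3832012800
(3j)²=91/9690 [(2 8 8; 2 -6 4)], sign=+1
⇒ 4πI² = 364/1805
I = (-1)√(364/1805/(4π)) = -0.12667974
No selection rule forces the value: the integral is nonzero (none).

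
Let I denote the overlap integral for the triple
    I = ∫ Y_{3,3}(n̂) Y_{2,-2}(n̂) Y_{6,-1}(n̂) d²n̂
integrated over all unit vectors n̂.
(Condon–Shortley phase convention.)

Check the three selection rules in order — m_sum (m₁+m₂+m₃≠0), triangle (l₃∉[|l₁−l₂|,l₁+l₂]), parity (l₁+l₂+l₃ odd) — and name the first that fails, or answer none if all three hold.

Σmᵢ = 0  ✓
l₃∈[|l₁−l₂|,l₁+l₂]=[1,5] required, l₃=6 fails  ✗
Σlᵢ = 11 ⇒ odd

triangle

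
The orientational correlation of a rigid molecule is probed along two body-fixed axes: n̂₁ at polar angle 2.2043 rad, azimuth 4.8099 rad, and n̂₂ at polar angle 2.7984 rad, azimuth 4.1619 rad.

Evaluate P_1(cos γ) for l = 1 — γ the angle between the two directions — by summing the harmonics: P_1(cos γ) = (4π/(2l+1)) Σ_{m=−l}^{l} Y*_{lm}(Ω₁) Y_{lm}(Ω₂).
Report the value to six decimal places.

Term-by-term m-sum for l=1 (normalisation 4π/3 = 4.188790):
  m=-1: Y*=+0.027109-0.277131i  Y=-0.060815+0.099082i  product +0.025810+0.019540i
  m=+0: Y*=-0.289239-0.000000i  Y=-0.460110+0.000000i  product +0.133082+0.000000i
  m=+1: Y*=-0.027109-0.277131i  Y=+0.060815+0.099082i  product +0.025810-0.019540i
Total Σ_m = +0.184702+0.000000i. Multiply by 4.188790: +0.773678+0.000000i. P_1(cos γ) = 0.773678

0.773678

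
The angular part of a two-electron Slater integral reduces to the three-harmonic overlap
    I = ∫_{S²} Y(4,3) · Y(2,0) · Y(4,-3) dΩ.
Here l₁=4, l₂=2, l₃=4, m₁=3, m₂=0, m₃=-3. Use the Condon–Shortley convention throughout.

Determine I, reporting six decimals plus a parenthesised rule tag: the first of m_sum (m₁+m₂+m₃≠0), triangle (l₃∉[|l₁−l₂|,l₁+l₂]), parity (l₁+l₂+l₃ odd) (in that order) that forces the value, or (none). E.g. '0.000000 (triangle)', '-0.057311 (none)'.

Checks pass: Σm=0; 10 even; l₃=4∈[2,6].
(2·4+1)(2·2+1)(2·4+1) = 405
Δ: 2! 6! 2! / 11! → 1/13860
sum: t=0:+1/192 t=1:−1/36 t=2:+1/192 = -5/288
3j²(4 2 4; 0 0 0) = Δ·Π!·Σ² = 20/693  (sign -1)
sum: t=0:+1/480 t=1:−1/720 = 1/1440
3j²(4 2 4; 3 0 -3) = Δ·Π!·Σ² = 7/1980  (sign -1)
combine: 4πI² = 405·20/693·7/1980 = 5/121
take √, sign +1: I = 0.05734392
No selection rule forces the value: the integral is nonzero (none).

0.057344 (none)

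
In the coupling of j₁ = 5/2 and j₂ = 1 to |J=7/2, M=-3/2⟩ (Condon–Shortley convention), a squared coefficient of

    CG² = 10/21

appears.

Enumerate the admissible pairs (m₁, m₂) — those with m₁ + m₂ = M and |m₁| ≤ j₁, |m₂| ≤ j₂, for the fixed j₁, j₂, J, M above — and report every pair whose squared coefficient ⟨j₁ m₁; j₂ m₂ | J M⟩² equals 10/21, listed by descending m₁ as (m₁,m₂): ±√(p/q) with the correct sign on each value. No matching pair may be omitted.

Admissible pairs with m₁+m₂ = M = -3/2: (-5/2,1), (-3/2,0), (-1/2,-1)
  (m₁,m₂)=(-1/2,-1): CG² = 10/21, CG = +√(10/21)   ← matches the target
  (m₁,m₂)=(-3/2,0): CG² = 10/21, CG = +√(10/21)   ← matches the target
  (m₁,m₂)=(-5/2,1): CG² = 1/21, CG = +√(1/21)
Pairs with CG² = 10/21: (-1/2,-1): +√(10/21); (-3/2,0): +√(10/21)

(-1/2,-1): +√(10/21); (-3/2,0): +√(10/21)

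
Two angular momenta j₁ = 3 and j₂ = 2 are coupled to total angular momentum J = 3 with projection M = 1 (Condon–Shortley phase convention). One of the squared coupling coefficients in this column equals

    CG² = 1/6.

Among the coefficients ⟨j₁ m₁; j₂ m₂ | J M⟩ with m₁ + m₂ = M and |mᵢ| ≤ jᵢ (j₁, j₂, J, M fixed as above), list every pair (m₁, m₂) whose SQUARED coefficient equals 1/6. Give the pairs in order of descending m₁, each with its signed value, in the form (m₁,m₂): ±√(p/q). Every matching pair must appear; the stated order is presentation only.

(3,-2): +√(1/6)

Admissible pairs with m₁+m₂ = M = 1: (-1,2), (0,1), (1,0), (2,-1), (3,-2)
  (m₁,m₂)=(3,-2): CG² = 1/6, CG = +√(1/6)   ← matches the target
  (m₁,m₂)=(2,-1): CG² = 1/4, CG = +√(1/4)
  (m₁,m₂)=(1,0): CG² = 3/20, CG = −√(3/20)
  (m₁,m₂)=(0,1): CG² = 1/30, CG = −√(1/30)
  (m₁,m₂)=(-1,2): CG² = 2/5, CG = +√(2/5)
Pairs with CG² = 1/6: (3,-2): +√(1/6)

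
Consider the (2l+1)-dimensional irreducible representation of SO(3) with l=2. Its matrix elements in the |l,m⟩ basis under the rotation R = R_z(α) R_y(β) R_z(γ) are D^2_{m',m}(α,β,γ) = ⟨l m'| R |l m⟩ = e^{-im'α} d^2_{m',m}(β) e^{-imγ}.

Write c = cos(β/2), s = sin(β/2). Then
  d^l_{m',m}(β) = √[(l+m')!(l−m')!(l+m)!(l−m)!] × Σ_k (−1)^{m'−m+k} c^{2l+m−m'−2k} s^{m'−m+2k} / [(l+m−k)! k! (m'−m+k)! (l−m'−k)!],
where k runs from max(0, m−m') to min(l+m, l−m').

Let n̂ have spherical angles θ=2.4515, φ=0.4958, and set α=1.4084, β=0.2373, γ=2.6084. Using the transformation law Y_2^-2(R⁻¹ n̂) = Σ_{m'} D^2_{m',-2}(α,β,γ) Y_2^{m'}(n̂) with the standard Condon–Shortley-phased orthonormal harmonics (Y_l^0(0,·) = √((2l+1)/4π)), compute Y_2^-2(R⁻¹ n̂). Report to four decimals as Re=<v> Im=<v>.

Re=0.2018 Im=0.0851

Need the full column D^2_{m',-2} for m'=−2..2 at α=1.4084, β=0.2373, γ=2.6084.
cos(β/2)=0.992969, sin(β/2)=0.118372
d^2_{-2,-2}: single k=0 term ⇒ +0.972173;  D = -0.173683+0.956532i
d^2_{-1,-2}: single k=0 term ⇒ -0.231785;  D = -0.218360-0.077737i
d^2_{0,-2}: single k=0 term ⇒ +0.033841;  D = +0.016355-0.029626i
d^2_{1,-2}: single k=0 term ⇒ -0.003294;  D = +0.002588+0.002037i
d^2_{2,-2}: single k=0 term ⇒ +0.000196;  D = -0.000145+0.000133i
Y_2^{m'}(θ=2.4515,φ=0.4958) and Σ D·Y over m':
  (-0.1737+0.9565i)·(+0.0857-0.1310i)  (-0.2184-0.0777i)·(-0.3336+0.1804i)  (+0.0164-0.0296i)·(+0.2473+0.0000i)  (+0.0026+0.0020i)·(+0.3336+0.1804i)  (-0.0001+0.0001i)·(+0.0857+0.1310i)
Y_2^-2(R⁻¹ n̂) = +0.201821+0.085061i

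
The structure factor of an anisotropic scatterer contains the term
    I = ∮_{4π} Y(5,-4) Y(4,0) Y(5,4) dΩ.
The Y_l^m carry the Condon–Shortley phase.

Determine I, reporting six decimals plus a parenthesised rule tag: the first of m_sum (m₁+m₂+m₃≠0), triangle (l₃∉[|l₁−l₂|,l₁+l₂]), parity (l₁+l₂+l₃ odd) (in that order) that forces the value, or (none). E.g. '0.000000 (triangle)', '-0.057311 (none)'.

-0.130198 (none)

Checks pass: Σm=0; 14 even; l₃=5∈[1,9].
(2·5+1)(2·4+1)(2·5+1) = 1089
Δ: 4! 6! 4! / 15! → 1/3153150
sum: t=0:+1/69120 t=1:−1/1728 t=2:+1/576 t=3:−1/1728 t=4:+1/69120 = 7/11520
3j²(5 4 5; 0 0 0) = Δ·Π!·Σ² = 2/143  (sign -1)
sum: t=3:−1/25920 t=4:+1/69120 = -1/41472
3j²(5 4 5; -4 0 4) = Δ·Π!·Σ² = 2/143  (sign +1)
combine: 4πI² = 1089·2/143·2/143 = 36/169
take √, sign -1: I = -0.13019760
No selection rule forces the value: the integral is nonzero (none).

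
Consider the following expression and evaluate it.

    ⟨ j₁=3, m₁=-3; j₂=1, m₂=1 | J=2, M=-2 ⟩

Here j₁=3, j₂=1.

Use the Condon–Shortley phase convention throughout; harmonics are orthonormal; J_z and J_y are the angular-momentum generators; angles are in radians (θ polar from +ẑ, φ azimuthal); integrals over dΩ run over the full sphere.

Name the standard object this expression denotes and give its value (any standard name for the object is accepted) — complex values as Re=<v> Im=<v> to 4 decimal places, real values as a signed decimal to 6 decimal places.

Clebsch–Gordan coefficient, +√(5/7) ≈ +0.845154

This is a Clebsch–Gordan (vector-coupling) coefficient.
√[5·2!4!0!/7! · 0!6!2!0!0!4!] = √(11520/7)
  +(−1)^2/∏(2,0,4,0,0,0)! = 1/48  (running 1/48)
⟨..|..⟩ = √(11520/7)·(1/48) = +0.845154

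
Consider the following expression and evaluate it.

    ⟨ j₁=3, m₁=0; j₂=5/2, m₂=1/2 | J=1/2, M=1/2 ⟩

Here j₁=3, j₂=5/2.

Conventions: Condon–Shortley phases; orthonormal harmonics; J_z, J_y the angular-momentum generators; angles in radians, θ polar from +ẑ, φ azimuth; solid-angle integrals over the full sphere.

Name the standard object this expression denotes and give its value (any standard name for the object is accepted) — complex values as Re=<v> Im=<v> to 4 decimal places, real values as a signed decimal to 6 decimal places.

Clebsch–Gordan coefficient, −√(1/7) ≈ -0.377964

This is a Clebsch–Gordan (vector-coupling) coefficient.
j₁+j₂−J=5  J+j₁−j₂=1  J−j₁+j₂=0  j₁+j₂+J+1=7
(j₁±m₁, j₂±m₂, J±M) = (3,3,3,2,1,0)
P² = 144/7
sum k=3..3:
  [3] −1/12 = -1/12
S = -1/12
C² = P²·S² = 1/7 ; C = -0.377964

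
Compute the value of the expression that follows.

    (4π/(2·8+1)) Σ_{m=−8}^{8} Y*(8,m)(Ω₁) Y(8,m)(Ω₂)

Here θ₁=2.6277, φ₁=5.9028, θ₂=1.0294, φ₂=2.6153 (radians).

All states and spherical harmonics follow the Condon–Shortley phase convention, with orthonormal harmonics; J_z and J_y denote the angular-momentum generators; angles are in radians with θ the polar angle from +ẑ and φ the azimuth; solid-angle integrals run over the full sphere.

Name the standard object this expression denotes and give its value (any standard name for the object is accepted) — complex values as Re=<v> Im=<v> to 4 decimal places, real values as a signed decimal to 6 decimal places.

This sum is the spherical-harmonic addition theorem: it equals the Legendre polynomial P_l(cos γ) of the angle γ between the two directions.
Term-by-term m-sum for l=8 (normalisation 4π/17 = 0.739198):
  m=-8: (-0.001749, -0.000173) × (-0.072164, -0.131455) = (0.000103, 0.000242)  (running Σ = (0.000103, 0.000242))
  m=-7: (0.011052, 0.005738) × (0.308920, 0.186208) = (0.002346, 0.003831)  (running Σ = (0.002449, 0.004073))
  m=-6: (-0.035982, -0.041735) × (-0.444831, -0.007191) = (0.015706, 0.018824)  (running Σ = (0.018155, 0.022897))
  m=-5: (0.055345, 0.160985) × (0.166257, -0.093025) = (0.024177, 0.021616)  (running Σ = (0.042332, 0.044513))
  m=-4: (0.018152, -0.368238) × (0.122723, -0.207369) = (-0.074134, -0.048955)  (running Σ = (-0.031801, -0.004442))
  m=-3: (-0.214971, 0.469178) × (-0.002643, 0.326997) = (-0.152852, -0.071535)  (running Σ = (-0.184653, -0.075977))
  m=-2: (0.234457, -0.223184) × (0.041866, 0.073424) = (0.026203, 0.007871)  (running Σ = (-0.158450, -0.068106))
  m=-1: (0.210738, -0.084266) × (-0.295568, -0.171710) = (-0.076757, -0.011280)  (running Σ = (-0.235207, -0.079386))
  m=0: (-0.413940, -0.000000) × (-0.034891, 0.000000) = (0.014443, 0.000000)  (running Σ = (-0.220764, -0.079386))
  m=1: (-0.210738, -0.084266) × (0.295568, -0.171710) = (-0.076757, 0.011280)  (running Σ = (-0.297521, -0.068106))
  m=2: (0.234457, 0.223184) × (0.041866, -0.073424) = (0.026203, -0.007871)  (running Σ = (-0.271318, -0.075977))
  m=3: (0.214971, 0.469178) × (0.002643, 0.326997) = (-0.152852, 0.071535)  (running Σ = (-0.424170, -0.004442))
  m=4: (0.018152, 0.368238) × (0.122723, 0.207369) = (-0.074134, 0.048955)  (running Σ = (-0.498303, 0.044513))
  m=5: (-0.055345, 0.160985) × (-0.166257, -0.093025) = (0.024177, -0.021616)  (running Σ = (-0.474126, 0.022897))
  m=6: (-0.035982, 0.041735) × (-0.444831, 0.007191) = (0.015706, -0.018824)  (running Σ = (-0.458420, 0.004073))
  m=7: (-0.011052, 0.005738) × (-0.308920, 0.186208) = (0.002346, -0.003831)  (running Σ = (-0.456074, 0.000242))
  m=8: (-0.001749, 0.000173) × (-0.072164, 0.131455) = (0.000103, -0.000242)  (running Σ = (-0.455971, 0.000000))
Total Σ_m = (-0.455971, 0.000000). Multiply by 0.739198: (-0.337053, 0.000000). P_8(cos γ) = -0.337053

Legendre polynomial (addition theorem), -0.337053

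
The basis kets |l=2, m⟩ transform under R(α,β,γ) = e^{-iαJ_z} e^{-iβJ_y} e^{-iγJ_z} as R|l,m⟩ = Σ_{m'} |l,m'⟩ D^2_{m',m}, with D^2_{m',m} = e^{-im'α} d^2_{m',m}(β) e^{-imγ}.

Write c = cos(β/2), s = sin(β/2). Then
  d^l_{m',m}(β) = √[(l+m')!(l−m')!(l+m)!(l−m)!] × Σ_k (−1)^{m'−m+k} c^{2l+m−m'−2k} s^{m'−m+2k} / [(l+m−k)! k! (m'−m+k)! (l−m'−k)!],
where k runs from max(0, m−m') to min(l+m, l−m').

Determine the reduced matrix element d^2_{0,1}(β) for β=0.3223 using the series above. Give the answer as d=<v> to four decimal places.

d^2_{0,1}(β=0.3223) via the finite sum:
c=cos(0.322300/2)=0.987043, s=sin(0.322300/2)=0.160453; N=√[2·2·6·1]=4.898979
Admissible k: 1..2 (factorial args all ≥0)
  k=1: (−1)^0·4.8990/(2)·0.9870^3·0.1605^1 = +0.377949
  k=2: (−1)^1·4.8990/(2)·0.9870^1·0.1605^3 = -0.009988
d^2_{0,1}(0.3223) = +0.377949 -0.009988 = +0.367962

d=0.3680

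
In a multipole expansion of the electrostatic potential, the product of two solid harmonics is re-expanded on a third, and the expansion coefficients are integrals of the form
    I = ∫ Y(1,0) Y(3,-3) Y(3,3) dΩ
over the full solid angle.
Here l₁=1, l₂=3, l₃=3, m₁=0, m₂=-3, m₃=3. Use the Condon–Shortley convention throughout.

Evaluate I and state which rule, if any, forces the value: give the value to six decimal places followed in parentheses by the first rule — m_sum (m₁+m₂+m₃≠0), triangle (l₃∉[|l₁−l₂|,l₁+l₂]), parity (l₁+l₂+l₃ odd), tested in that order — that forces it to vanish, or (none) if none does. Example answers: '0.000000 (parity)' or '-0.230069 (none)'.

Σlᵢ=7 odd — θ-integrand is odd under cosθ→−cosθ; I=0

0.000000 (parity)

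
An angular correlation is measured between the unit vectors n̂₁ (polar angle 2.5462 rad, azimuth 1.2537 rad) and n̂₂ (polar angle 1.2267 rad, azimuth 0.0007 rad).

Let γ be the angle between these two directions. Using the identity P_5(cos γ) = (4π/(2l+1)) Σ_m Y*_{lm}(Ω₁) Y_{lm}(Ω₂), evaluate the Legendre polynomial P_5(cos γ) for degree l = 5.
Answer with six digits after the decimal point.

Term-by-term m-sum for l=5 (normalisation 4π/11 = 1.142397):
  m=-5: Y*=+0.025749-0.000378i  Y=+0.343135-0.001201i  product +0.008835-0.000161i
  m=-4: Y*=-0.035804+0.114763i  Y=+0.388845-0.001089i  product -0.013797+0.044664i
  m=-3: Y*=-0.256828-0.183161i  Y=+0.006990-0.000015i  product -0.001798-0.001277i
  m=-2: Y*=+0.375571-0.276253i  Y=-0.333683+0.000467i  product -0.125192+0.092356i
  m=-1: Y*=+0.071165+0.216853i  Y=-0.096863+0.000068i  product -0.006908-0.021000i
  m=+0: Y*=+0.327392-0.000000i  Y=+0.309694+0.000000i  product +0.101391+0.000000i
  m=+1: Y*=-0.071165+0.216853i  Y=+0.096863+0.000068i  product -0.006908+0.021000i
  m=+2: Y*=+0.375571+0.276253i  Y=-0.333683-0.000467i  product -0.125192-0.092356i
  m=+3: Y*=+0.256828-0.183161i  Y=-0.006990-0.000015i  product -0.001798+0.001277i
  m=+4: Y*=-0.035804-0.114763i  Y=+0.388845+0.001089i  product -0.013797-0.044664i
  m=+5: Y*=-0.025749-0.000378i  Y=-0.343135-0.001201i  product +0.008835+0.000161i
Total Σ_m = -0.176330+0.000000i. Multiply by 1.142397: -0.201439+0.000000i. P_5(cos γ) = -0.201439

-0.201439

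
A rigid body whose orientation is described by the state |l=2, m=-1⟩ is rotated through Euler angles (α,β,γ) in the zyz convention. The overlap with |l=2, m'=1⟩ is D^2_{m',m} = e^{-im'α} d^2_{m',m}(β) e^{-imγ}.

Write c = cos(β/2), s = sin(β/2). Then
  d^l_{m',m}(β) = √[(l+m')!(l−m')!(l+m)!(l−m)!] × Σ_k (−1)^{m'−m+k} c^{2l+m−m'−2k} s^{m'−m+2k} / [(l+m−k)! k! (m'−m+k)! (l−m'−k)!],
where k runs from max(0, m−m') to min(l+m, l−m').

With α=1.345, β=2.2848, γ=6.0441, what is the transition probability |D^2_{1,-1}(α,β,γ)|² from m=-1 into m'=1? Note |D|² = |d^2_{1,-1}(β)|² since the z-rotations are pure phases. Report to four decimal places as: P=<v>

P=0.0657

D^2_{1,-1}(1.3450,2.2848,6.0441) = e^{-i·1·1.3450}·d^2_{1,-1}(2.2848)·e^{-i·-1·6.0441}. Compute d first:
With c≡cos(β/2)=0.415413 and s≡sin(β/2)=0.909633, N=[6·1·1·6]^{1/2}=6.000000
k∈{0,1} keeps every argument non-negative
  k=0: (−1)^2·6.0000/(2)·0.4154^2·0.9096^2 = +0.428364
  k=1: (−1)^3·6.0000/(6)·0.4154^0·0.9096^4 = -0.684644
d^2_{1,-1}(2.2848) = +0.428364 -0.684644 = -0.256280
|D^2_{1,-1}|² = |d^2_{1,-1}(β)|² = (-0.256280)² = 0.065680 (the z-rotation phases have unit modulus)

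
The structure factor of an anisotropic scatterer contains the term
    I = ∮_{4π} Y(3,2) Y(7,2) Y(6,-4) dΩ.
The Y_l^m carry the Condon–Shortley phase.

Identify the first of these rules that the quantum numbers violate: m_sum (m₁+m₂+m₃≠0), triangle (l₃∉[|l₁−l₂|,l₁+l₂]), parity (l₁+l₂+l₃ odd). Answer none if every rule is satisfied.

Σmᵢ = 0  ✓
l₃∈[|l₁−l₂|,l₁+l₂]=[4,10], have l₃=6  ✓
Σlᵢ = 16 ⇒ even  ✓

none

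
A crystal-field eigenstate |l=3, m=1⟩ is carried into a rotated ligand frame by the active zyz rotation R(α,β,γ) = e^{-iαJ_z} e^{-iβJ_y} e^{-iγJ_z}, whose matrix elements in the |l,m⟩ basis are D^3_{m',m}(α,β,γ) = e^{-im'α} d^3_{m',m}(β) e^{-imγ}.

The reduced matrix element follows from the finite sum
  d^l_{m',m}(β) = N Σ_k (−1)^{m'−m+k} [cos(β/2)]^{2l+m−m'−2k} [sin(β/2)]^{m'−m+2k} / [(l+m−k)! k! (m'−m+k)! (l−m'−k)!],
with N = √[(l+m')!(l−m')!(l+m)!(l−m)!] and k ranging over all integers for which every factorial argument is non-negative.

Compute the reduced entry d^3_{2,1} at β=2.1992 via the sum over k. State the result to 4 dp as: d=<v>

d^3_{2,1}(β=2.1992) via the finite sum:
With c≡cos(β/2)=0.453953 and s≡sin(β/2)=0.891026, N=[120·1·24·2]^{1/2}=75.894664
k∈{0,1} keeps every argument non-negative
  k=0: (−1)^1·75.8947/(24)·0.4540^5·0.8910^1 = -0.054318
  k=1: (−1)^2·75.8947/(12)·0.4540^3·0.8910^3 = +0.418536
d^3_{2,1}(2.1992) = -0.054318 +0.418536 = +0.364218

d=0.3642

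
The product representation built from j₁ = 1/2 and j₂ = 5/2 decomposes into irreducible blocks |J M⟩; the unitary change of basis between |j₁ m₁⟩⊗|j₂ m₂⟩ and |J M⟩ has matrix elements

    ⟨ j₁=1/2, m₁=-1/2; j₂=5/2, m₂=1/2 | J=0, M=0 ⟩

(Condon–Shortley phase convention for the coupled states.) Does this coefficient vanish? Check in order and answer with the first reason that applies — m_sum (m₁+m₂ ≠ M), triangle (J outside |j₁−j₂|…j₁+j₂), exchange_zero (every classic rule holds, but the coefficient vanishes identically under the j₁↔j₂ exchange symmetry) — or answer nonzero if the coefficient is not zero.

m-sum: m₁+m₂ = -1/2+1/2 = 0, M = 0  ✓
triangle: need |j₁−j₂| ≤ J ≤ j₁+j₂, i.e. J ∈ [2, 3]; J = 0 is outside ✗ ⇒ coefficient is 0

triangle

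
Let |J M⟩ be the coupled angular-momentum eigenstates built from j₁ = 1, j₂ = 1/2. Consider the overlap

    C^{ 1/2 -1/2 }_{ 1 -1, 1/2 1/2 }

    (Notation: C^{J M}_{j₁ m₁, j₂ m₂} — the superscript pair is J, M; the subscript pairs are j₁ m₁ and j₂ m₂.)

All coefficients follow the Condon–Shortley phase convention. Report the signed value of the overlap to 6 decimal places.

−√(2/3) = -0.816497

√[2·1!1!0!/3! · 0!2!1!0!0!1!] = √(2/3)
  +(−1)^1/∏(1,0,1,0,0,0)! = -1  (running -1)
⟨..|..⟩ = √(2/3)·(-1) = -0.816497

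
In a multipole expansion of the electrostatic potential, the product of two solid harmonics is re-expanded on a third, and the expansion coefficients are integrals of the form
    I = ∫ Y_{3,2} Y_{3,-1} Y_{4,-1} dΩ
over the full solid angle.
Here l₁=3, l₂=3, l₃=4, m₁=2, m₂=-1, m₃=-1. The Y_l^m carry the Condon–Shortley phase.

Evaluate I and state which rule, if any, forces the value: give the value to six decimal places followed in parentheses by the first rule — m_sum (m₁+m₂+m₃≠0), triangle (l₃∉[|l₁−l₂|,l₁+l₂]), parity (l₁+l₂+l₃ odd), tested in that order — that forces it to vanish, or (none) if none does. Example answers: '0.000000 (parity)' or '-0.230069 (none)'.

0.145070 (none)

Rules hold: Σm=0, L=10 even, 0≤4≤6.
N = 7·7·9 = 441
Δ = 2!·4!·4!/11! = 1/34650
Racah Σ t=0..2: t=0:+1/72 t=1:−1/16 t=2:+1/72 = -5/144
⇒ 3j(3 3 4; 0 0 0)² = 2/77, sgn -1
Racah Σ t=0..1: t=0:+1/48 t=1:−1/144 = 1/72
⇒ 3j(3 3 4; 2 -1 -1)² = 16/693, sgn -1
4πI² = N·(3j₀)²·(3jₘ)² = 32/121
I = +1·√(0.264463/4π) = 0.14506992
No selection rule forces the value: the integral is nonzero (none).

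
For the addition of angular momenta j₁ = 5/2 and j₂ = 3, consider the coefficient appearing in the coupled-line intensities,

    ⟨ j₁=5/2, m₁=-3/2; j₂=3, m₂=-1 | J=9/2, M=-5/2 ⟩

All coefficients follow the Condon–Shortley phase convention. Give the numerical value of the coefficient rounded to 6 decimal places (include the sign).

-0.317821  (= −√(10/99))

triangle: 1!*4!*5!/11! = 2880/39916800
(j±m)!: 1!*4!*2!*4!*2!*7! = 11612160
prefactor² = (2J+1)*Δ*N² = 92160/11
  k=0: +1/(0!*1!*4!*2!*0!*3!) = 1/288
  k=1: −1/(1!*0!*3!*1!*1!*4!) = -1/144
Σ = -1/288  ⇒  CG² = 92160/11*(-1/288)² = 10/99
CG = −√(10/99) = -0.317821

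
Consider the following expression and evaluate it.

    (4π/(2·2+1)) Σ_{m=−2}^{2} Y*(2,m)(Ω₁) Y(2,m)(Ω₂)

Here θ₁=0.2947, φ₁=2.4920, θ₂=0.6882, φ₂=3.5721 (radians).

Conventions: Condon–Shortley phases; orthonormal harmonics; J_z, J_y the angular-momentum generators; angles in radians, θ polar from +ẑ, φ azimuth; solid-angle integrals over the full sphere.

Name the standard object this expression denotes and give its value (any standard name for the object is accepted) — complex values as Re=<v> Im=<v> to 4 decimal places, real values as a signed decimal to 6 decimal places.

Legendre polynomial (addition theorem), +0.523481

This sum is the spherical-harmonic addition theorem: it equals the Legendre polynomial P_l(cos γ) of the angle γ between the two directions.
Expand P_2 via completeness: Σ_{m} conj(Y_{2,m}) at Ω₁ times Y_{2,m} at Ω₂ —
  m=-2: Y*=+0.008743-0.031393i  Y=+0.101548-0.118196i  product -0.002823-0.004221i
  m=-1: Y*=-0.170984+0.129873i  Y=-0.344416+0.158168i  product +0.038348-0.071775i
  m=+0: Y*=+0.550961-0.000000i  Y=+0.249084+0.000000i  product +0.137236+0.000000i
  m=+1: Y*=+0.170984+0.129873i  Y=+0.344416+0.158168i  product +0.038348+0.071775i
  m=+2: Y*=+0.008743+0.031393i  Y=+0.101548+0.118196i  product -0.002823+0.004221i
Accumulated sum +0.208286-0.000000i; after 4π/(2l+1) scaling, +0.523481-0.000000i ⇒ P_2 = 0.523481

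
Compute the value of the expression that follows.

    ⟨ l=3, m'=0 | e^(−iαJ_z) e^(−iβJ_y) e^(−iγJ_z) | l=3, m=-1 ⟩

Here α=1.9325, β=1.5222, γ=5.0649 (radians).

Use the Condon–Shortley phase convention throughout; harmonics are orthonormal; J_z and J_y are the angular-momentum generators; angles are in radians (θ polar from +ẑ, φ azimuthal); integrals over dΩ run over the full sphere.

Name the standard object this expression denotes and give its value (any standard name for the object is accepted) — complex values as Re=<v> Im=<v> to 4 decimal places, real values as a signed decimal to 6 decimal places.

This is a Wigner D-matrix element — the rotation-matrix element ⟨l m'| R(α,β,γ) |l m⟩ in the angular-momentum basis.
First d^3_{0,-1}(β=1.5222), then the phase factors e^{-i(0)α} and e^{-i(-1)γ}:
With c≡cos(β/2)=0.724078 and s≡sin(β/2)=0.689718, N=[6·6·2·24]^{1/2}=41.569219
Admissible k: 0..2 (factorial args all ≥0)
  k=0: (−1)^1·41.5692/(12)·0.7241^5·0.6897^1 = -0.475542
  k=1: (−1)^2·41.5692/(4)·0.7241^3·0.6897^3 = +1.294443
  k=2: (−1)^3·41.5692/(12)·0.7241^1·0.6897^5 = -0.391503
d^3_{0,-1}(1.5222) = -0.475542 +1.294443 -0.391503 = +0.427399
Attach z-rotation phases: D = e^{-i(0)(1.9325)}·(+0.427399)·e^{-i(-1)(5.0649)} = +0.147562-0.401117i

Wigner D-matrix element, Re=0.1476 Im=-0.4011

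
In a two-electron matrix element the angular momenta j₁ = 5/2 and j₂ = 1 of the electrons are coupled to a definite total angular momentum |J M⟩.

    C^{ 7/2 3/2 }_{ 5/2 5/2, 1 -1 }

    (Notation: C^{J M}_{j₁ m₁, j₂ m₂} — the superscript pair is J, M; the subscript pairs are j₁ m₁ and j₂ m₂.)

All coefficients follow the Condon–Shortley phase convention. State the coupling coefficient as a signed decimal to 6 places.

triangle: 0!·5!·2!/8! = 240/40320
(j±m)!: 5!·0!·0!·2!·5!·2! = 57600
prefactor² = (2J+1)·Δ·N² = 19200/7
  k=0: +1/(0!·0!·0!·0!·5!·2!) = 1/240
Σ = 1/240  ⇒  CG² = 19200/7·(1/240)² = 1/21
CG = +√(1/21) = +0.218218

+√(1/21) = +0.218218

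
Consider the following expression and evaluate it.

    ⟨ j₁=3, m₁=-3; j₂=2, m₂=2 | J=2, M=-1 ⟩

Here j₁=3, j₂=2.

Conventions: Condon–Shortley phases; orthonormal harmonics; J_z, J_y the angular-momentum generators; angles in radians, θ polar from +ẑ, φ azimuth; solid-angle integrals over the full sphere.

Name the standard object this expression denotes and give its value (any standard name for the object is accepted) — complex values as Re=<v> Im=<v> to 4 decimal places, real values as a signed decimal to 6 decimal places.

Clebsch–Gordan coefficient, −√(5/14) ≈ -0.597614

This is a Clebsch–Gordan (vector-coupling) coefficient.
j₁+j₂−J=3  J+j₁−j₂=3  J−j₁+j₂=1  j₁+j₂+J+1=8
(j₁±m₁, j₂±m₂, J±M) = (0,6,4,0,1,3)
P² = 3240/7
sum k=3..3:
  [3] −1/36 = -1/36
S = -1/36
C² = P²·S² = 5/14 ; C = -0.597614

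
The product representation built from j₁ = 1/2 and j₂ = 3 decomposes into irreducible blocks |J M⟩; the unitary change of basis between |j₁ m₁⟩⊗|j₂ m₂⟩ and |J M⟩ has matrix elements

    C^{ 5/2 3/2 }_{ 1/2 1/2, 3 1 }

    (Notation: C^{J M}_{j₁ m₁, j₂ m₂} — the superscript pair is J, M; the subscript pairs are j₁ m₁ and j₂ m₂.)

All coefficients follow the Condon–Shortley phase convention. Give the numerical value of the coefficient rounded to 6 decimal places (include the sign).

+0.534522  (= +√(2/7))

j₁+j₂−J=1  J+j₁−j₂=0  J−j₁+j₂=5  j₁+j₂+J+1=7
(j₁±m₁, j₂±m₂, J±M) = (1,0,4,2,4,1)
P² = 1152/7
sum k=0..0:
  [0] +1/24 = 1/24
S = 1/24
C² = P²·S² = 2/7 ; C = +0.534522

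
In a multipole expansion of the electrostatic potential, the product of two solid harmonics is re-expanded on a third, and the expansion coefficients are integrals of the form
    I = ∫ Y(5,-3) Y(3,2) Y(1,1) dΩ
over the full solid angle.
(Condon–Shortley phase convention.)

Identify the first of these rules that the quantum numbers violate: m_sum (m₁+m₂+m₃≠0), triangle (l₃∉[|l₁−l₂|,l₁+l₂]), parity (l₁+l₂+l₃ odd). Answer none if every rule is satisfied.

triangle

m₁+m₂+m₃ = -3 + 2 + 1 = 0  ✓
triangle: need |l₁−l₂| ≤ l₃ ≤ l₁+l₂ = [2,8]; l₃=1 is outside  ✗
parity: l₁+l₂+l₃ = 9 is odd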